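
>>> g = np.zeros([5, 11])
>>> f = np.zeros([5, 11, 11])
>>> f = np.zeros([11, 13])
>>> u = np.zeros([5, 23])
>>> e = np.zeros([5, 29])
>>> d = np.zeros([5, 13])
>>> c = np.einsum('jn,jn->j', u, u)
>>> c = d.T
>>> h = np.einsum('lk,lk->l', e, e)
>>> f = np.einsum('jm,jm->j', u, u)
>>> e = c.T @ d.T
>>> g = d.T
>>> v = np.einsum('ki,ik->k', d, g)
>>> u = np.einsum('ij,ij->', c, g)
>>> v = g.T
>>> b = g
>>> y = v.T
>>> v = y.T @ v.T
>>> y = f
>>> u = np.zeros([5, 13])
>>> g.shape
(13, 5)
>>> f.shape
(5,)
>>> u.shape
(5, 13)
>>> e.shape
(5, 5)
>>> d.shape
(5, 13)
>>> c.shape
(13, 5)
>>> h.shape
(5,)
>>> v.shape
(5, 5)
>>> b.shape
(13, 5)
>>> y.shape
(5,)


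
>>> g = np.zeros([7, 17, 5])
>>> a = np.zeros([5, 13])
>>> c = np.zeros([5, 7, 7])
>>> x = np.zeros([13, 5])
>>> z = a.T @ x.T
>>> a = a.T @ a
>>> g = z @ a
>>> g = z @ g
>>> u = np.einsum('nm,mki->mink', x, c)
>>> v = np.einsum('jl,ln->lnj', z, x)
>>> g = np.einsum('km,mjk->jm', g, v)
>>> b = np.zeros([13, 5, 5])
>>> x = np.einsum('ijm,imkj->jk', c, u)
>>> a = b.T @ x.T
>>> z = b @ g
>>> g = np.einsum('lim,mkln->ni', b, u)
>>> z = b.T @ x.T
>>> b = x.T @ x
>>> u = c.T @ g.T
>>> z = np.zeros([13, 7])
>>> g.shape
(7, 5)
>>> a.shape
(5, 5, 7)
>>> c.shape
(5, 7, 7)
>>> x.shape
(7, 13)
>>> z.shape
(13, 7)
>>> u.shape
(7, 7, 7)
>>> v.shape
(13, 5, 13)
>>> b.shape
(13, 13)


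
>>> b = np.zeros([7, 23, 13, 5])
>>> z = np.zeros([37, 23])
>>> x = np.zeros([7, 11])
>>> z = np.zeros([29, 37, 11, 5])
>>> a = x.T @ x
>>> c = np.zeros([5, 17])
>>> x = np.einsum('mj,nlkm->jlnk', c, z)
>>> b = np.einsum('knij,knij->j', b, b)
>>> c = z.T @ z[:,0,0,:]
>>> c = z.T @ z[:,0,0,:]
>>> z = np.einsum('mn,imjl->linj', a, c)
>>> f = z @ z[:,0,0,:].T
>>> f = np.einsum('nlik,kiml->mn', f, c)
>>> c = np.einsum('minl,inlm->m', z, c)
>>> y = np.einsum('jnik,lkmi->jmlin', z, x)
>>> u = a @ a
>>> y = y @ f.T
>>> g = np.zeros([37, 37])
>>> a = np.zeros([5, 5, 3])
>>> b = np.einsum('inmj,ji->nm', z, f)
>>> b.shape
(5, 11)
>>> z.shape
(5, 5, 11, 37)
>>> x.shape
(17, 37, 29, 11)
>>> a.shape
(5, 5, 3)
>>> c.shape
(5,)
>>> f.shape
(37, 5)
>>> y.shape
(5, 29, 17, 11, 37)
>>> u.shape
(11, 11)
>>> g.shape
(37, 37)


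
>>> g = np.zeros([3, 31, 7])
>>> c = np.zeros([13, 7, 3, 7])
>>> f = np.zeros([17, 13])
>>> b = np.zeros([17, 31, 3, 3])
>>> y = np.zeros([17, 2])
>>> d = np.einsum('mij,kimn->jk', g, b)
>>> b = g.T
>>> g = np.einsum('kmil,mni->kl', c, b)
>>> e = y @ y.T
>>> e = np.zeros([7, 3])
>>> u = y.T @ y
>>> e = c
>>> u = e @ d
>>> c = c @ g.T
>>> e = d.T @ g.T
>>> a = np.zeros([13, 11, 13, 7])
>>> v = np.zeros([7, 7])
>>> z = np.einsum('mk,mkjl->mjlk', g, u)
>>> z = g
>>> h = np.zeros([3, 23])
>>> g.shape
(13, 7)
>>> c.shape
(13, 7, 3, 13)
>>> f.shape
(17, 13)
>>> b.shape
(7, 31, 3)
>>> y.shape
(17, 2)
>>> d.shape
(7, 17)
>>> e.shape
(17, 13)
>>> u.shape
(13, 7, 3, 17)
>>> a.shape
(13, 11, 13, 7)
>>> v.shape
(7, 7)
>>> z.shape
(13, 7)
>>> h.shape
(3, 23)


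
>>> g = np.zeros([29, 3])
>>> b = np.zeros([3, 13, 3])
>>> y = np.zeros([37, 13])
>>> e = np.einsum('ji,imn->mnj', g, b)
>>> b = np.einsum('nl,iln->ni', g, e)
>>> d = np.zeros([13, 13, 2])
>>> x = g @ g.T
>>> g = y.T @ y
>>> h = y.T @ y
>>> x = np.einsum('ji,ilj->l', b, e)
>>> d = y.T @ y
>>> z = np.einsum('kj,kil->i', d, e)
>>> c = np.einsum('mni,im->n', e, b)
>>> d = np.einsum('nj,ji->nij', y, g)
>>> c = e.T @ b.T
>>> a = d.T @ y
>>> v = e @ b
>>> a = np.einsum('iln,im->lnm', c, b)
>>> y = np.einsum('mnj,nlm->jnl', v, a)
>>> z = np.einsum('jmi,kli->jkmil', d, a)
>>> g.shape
(13, 13)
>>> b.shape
(29, 13)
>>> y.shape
(13, 3, 29)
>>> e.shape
(13, 3, 29)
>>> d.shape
(37, 13, 13)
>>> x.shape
(3,)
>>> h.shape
(13, 13)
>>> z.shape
(37, 3, 13, 13, 29)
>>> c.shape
(29, 3, 29)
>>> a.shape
(3, 29, 13)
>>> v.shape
(13, 3, 13)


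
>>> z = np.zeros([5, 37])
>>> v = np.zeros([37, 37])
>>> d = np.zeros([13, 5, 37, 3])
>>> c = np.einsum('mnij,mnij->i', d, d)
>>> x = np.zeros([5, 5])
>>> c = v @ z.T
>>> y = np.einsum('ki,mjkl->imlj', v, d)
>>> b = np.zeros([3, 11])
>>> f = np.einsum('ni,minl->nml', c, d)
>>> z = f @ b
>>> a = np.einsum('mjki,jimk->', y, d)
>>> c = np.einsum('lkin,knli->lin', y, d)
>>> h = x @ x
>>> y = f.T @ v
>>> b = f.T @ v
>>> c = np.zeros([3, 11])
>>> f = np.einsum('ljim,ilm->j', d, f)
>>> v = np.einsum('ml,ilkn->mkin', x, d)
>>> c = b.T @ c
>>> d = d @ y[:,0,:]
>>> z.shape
(37, 13, 11)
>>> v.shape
(5, 37, 13, 3)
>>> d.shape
(13, 5, 37, 37)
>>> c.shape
(37, 13, 11)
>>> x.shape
(5, 5)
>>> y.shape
(3, 13, 37)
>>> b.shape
(3, 13, 37)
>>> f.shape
(5,)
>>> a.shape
()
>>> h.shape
(5, 5)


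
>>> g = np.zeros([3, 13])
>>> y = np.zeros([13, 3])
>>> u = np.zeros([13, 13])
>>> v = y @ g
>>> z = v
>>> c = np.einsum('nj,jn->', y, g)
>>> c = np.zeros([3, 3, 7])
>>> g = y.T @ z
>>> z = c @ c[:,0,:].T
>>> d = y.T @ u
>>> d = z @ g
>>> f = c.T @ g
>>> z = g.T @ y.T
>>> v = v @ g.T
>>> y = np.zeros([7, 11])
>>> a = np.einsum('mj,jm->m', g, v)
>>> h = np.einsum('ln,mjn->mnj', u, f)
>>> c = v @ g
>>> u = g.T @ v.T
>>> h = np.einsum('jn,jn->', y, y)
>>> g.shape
(3, 13)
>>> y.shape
(7, 11)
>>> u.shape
(13, 13)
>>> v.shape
(13, 3)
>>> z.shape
(13, 13)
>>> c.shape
(13, 13)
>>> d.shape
(3, 3, 13)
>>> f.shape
(7, 3, 13)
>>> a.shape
(3,)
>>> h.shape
()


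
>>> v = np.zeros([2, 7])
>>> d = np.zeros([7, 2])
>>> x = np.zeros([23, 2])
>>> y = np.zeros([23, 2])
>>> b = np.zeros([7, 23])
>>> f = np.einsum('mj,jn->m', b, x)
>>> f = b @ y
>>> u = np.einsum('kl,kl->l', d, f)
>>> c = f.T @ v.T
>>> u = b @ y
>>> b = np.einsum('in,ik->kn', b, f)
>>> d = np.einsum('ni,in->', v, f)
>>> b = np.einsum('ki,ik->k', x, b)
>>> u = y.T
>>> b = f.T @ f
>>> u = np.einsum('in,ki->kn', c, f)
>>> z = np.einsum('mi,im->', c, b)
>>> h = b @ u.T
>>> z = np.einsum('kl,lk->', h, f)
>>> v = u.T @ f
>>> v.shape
(2, 2)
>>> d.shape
()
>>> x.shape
(23, 2)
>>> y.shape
(23, 2)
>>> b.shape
(2, 2)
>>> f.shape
(7, 2)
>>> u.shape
(7, 2)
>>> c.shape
(2, 2)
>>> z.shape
()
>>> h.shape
(2, 7)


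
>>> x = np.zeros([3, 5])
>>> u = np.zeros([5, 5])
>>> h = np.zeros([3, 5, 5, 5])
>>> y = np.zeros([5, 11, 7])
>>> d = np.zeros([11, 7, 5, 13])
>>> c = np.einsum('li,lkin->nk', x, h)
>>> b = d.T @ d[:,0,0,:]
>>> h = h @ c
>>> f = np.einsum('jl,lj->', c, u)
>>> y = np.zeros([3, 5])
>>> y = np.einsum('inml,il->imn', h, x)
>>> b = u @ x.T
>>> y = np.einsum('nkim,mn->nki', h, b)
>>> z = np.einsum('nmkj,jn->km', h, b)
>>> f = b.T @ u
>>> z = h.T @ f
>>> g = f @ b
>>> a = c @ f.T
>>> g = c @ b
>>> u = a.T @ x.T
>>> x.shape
(3, 5)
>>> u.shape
(3, 3)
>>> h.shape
(3, 5, 5, 5)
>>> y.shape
(3, 5, 5)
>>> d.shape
(11, 7, 5, 13)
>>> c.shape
(5, 5)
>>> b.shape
(5, 3)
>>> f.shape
(3, 5)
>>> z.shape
(5, 5, 5, 5)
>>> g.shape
(5, 3)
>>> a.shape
(5, 3)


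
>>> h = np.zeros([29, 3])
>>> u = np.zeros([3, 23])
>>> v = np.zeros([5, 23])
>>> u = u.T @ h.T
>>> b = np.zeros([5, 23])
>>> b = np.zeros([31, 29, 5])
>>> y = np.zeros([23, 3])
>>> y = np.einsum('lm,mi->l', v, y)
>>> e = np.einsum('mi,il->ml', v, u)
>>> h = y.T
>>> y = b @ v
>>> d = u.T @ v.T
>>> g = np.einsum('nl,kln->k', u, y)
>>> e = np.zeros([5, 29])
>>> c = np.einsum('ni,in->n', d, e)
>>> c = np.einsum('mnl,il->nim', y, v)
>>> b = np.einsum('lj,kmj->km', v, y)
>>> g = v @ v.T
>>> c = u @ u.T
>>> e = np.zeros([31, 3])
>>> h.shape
(5,)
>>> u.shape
(23, 29)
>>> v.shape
(5, 23)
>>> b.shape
(31, 29)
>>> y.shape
(31, 29, 23)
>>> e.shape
(31, 3)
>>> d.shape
(29, 5)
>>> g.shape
(5, 5)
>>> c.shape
(23, 23)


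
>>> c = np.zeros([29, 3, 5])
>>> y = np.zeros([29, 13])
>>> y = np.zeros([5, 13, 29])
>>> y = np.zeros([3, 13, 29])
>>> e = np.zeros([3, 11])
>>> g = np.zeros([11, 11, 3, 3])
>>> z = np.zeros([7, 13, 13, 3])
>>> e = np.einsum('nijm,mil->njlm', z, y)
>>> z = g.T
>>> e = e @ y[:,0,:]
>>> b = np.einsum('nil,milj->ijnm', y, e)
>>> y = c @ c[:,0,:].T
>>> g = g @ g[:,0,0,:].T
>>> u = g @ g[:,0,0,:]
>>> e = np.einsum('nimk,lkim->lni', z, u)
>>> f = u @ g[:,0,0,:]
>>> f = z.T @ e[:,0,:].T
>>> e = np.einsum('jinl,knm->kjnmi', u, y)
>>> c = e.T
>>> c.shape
(11, 29, 3, 11, 29)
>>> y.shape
(29, 3, 29)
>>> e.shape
(29, 11, 3, 29, 11)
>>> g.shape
(11, 11, 3, 11)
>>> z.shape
(3, 3, 11, 11)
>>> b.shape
(13, 29, 3, 7)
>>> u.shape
(11, 11, 3, 11)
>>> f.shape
(11, 11, 3, 11)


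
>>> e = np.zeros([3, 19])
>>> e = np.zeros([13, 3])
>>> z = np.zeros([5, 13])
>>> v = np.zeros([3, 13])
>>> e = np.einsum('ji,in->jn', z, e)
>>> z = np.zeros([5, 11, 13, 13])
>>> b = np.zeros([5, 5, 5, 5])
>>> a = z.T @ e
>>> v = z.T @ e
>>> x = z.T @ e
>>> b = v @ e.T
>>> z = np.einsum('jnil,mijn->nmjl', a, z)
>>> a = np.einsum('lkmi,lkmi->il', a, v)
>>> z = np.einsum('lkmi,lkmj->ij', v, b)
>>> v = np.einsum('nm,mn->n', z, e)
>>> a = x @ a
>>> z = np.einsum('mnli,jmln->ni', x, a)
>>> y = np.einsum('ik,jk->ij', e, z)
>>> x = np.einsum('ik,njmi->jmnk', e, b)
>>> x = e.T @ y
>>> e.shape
(5, 3)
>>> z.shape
(13, 3)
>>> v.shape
(3,)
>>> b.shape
(13, 13, 11, 5)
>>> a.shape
(13, 13, 11, 13)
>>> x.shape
(3, 13)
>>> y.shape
(5, 13)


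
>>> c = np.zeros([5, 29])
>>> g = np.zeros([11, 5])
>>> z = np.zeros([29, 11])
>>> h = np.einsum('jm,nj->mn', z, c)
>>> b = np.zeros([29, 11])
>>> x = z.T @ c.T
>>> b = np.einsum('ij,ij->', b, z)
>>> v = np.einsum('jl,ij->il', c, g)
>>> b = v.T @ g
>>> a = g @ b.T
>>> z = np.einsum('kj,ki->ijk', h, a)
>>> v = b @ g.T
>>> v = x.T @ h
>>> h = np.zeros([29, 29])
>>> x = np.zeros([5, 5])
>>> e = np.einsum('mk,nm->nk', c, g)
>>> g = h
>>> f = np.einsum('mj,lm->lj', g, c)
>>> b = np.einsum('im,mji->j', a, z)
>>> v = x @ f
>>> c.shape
(5, 29)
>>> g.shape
(29, 29)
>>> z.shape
(29, 5, 11)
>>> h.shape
(29, 29)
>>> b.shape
(5,)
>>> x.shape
(5, 5)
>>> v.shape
(5, 29)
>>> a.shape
(11, 29)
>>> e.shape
(11, 29)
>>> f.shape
(5, 29)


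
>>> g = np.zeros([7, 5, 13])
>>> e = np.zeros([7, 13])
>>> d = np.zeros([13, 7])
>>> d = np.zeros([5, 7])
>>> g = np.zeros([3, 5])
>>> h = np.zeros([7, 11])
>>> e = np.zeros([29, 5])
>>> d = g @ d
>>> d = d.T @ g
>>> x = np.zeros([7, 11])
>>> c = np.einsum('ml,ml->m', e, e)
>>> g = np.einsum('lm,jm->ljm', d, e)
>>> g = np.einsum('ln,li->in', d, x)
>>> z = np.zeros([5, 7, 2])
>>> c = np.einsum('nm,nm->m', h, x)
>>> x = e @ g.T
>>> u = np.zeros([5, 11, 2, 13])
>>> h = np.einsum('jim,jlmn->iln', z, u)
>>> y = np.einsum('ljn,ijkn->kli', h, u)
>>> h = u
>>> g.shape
(11, 5)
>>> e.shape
(29, 5)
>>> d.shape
(7, 5)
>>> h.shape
(5, 11, 2, 13)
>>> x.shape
(29, 11)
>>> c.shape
(11,)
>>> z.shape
(5, 7, 2)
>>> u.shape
(5, 11, 2, 13)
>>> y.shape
(2, 7, 5)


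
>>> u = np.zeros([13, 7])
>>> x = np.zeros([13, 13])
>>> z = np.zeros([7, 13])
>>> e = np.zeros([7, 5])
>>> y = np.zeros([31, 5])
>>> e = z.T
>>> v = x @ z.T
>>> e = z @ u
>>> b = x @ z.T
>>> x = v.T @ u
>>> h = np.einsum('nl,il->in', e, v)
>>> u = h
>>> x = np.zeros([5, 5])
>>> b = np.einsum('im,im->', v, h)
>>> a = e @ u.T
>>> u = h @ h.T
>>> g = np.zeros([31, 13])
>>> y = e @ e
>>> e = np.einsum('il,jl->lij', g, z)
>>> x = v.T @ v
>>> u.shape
(13, 13)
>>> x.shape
(7, 7)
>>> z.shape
(7, 13)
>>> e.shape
(13, 31, 7)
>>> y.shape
(7, 7)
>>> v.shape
(13, 7)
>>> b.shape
()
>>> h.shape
(13, 7)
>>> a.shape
(7, 13)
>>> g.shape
(31, 13)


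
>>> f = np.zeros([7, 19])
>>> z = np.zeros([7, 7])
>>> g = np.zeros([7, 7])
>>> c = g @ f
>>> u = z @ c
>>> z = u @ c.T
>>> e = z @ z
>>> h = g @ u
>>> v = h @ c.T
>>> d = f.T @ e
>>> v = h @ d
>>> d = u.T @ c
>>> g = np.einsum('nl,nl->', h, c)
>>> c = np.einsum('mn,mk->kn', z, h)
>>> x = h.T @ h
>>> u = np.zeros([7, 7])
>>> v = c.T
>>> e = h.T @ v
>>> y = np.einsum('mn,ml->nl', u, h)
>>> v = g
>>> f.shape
(7, 19)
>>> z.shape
(7, 7)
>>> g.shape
()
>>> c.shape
(19, 7)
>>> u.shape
(7, 7)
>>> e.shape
(19, 19)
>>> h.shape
(7, 19)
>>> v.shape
()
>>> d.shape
(19, 19)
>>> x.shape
(19, 19)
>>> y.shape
(7, 19)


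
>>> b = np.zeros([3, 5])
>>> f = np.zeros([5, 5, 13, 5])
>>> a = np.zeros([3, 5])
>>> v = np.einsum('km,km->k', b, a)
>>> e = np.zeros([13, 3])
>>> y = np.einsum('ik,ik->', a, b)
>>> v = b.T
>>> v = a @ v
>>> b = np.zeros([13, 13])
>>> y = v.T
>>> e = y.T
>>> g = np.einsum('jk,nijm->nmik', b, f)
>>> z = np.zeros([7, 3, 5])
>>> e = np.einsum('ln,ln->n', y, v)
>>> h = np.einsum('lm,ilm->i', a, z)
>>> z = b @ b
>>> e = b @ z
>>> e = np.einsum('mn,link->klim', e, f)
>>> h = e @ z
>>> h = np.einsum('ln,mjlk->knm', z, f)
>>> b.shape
(13, 13)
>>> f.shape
(5, 5, 13, 5)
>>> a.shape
(3, 5)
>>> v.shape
(3, 3)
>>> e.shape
(5, 5, 5, 13)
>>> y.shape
(3, 3)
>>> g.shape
(5, 5, 5, 13)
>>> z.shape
(13, 13)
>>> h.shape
(5, 13, 5)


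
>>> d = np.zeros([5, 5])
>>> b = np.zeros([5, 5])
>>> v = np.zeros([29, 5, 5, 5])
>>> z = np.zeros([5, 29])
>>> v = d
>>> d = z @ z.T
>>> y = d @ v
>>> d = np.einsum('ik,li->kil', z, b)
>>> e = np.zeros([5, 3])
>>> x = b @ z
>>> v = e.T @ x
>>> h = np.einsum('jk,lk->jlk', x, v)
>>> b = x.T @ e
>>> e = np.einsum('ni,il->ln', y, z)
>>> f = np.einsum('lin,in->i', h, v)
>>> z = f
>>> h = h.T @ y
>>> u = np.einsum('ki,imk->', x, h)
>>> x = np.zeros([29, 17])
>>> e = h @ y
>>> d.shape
(29, 5, 5)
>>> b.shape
(29, 3)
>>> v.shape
(3, 29)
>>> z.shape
(3,)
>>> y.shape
(5, 5)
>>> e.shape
(29, 3, 5)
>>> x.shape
(29, 17)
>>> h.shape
(29, 3, 5)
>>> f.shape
(3,)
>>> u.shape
()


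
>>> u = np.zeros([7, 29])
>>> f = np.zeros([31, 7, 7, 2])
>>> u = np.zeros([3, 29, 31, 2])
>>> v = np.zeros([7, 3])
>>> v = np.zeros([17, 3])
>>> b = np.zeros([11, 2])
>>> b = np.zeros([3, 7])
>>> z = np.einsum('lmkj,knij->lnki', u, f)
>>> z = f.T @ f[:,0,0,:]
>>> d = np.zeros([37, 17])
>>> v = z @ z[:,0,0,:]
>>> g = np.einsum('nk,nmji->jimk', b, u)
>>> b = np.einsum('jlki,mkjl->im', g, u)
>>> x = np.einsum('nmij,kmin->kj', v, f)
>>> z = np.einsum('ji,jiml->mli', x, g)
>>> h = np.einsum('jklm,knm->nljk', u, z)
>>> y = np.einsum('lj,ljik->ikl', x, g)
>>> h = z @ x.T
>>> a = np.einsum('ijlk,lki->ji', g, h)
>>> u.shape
(3, 29, 31, 2)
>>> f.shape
(31, 7, 7, 2)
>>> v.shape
(2, 7, 7, 2)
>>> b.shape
(7, 3)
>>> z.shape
(29, 7, 2)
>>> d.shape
(37, 17)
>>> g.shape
(31, 2, 29, 7)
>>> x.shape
(31, 2)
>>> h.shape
(29, 7, 31)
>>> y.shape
(29, 7, 31)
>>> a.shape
(2, 31)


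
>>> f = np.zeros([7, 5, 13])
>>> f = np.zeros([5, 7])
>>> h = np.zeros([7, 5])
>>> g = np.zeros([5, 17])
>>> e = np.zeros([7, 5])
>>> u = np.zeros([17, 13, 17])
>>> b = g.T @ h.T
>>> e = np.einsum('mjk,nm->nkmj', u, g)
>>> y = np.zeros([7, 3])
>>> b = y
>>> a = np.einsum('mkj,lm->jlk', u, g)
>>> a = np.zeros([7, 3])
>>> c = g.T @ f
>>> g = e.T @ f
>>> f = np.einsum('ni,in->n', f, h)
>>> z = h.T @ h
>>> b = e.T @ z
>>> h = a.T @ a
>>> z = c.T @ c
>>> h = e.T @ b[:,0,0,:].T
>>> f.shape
(5,)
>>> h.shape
(13, 17, 17, 13)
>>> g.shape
(13, 17, 17, 7)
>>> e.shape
(5, 17, 17, 13)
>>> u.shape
(17, 13, 17)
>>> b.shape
(13, 17, 17, 5)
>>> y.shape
(7, 3)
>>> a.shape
(7, 3)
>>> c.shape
(17, 7)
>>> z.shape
(7, 7)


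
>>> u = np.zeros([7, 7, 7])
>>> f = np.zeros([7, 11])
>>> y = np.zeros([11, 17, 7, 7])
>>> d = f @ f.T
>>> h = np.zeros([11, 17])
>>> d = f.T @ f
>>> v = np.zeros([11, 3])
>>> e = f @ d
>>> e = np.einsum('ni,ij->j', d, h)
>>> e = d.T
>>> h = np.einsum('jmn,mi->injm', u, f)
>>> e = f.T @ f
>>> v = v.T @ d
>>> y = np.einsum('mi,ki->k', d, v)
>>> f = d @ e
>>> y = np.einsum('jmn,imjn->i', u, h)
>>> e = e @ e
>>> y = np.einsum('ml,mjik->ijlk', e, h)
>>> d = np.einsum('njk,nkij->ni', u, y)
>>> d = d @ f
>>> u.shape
(7, 7, 7)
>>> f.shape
(11, 11)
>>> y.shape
(7, 7, 11, 7)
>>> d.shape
(7, 11)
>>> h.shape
(11, 7, 7, 7)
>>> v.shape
(3, 11)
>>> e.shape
(11, 11)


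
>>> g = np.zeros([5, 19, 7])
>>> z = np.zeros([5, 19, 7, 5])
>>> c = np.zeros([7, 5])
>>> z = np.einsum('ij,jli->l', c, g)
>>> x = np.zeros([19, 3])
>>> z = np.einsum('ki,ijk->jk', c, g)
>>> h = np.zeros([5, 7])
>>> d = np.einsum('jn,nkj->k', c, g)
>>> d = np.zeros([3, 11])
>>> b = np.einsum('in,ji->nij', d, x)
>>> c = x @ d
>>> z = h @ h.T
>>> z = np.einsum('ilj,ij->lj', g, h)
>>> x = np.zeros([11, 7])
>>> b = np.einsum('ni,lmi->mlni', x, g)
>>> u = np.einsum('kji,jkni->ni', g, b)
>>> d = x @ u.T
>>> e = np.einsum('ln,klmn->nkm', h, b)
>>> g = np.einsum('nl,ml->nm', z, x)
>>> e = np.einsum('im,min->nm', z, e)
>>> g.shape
(19, 11)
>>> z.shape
(19, 7)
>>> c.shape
(19, 11)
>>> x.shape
(11, 7)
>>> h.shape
(5, 7)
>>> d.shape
(11, 11)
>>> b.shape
(19, 5, 11, 7)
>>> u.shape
(11, 7)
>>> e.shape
(11, 7)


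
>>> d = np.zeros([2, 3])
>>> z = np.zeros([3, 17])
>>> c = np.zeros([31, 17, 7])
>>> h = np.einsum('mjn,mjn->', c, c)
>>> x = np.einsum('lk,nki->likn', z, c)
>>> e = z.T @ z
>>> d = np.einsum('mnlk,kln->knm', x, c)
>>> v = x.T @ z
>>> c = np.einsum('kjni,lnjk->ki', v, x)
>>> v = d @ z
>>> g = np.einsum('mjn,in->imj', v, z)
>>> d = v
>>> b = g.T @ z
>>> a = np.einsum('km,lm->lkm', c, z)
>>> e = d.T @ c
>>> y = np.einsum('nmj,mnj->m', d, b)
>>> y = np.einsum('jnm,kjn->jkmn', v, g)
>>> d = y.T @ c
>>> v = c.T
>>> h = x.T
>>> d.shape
(7, 17, 3, 17)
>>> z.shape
(3, 17)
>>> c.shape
(31, 17)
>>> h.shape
(31, 17, 7, 3)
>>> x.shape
(3, 7, 17, 31)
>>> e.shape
(17, 7, 17)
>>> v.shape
(17, 31)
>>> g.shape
(3, 31, 7)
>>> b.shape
(7, 31, 17)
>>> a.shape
(3, 31, 17)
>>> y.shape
(31, 3, 17, 7)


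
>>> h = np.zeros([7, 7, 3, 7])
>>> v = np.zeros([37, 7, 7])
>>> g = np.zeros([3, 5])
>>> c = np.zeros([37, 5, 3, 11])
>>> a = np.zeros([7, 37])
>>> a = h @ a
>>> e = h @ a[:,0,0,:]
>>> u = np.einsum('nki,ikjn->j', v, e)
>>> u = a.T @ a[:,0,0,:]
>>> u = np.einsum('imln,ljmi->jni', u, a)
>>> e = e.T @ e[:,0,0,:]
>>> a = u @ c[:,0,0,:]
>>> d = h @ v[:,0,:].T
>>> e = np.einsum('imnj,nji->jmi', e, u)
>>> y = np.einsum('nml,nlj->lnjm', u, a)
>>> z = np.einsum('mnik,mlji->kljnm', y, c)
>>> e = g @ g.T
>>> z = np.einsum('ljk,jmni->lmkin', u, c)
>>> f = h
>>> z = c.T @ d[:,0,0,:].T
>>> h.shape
(7, 7, 3, 7)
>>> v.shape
(37, 7, 7)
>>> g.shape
(3, 5)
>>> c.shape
(37, 5, 3, 11)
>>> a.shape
(7, 37, 11)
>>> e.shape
(3, 3)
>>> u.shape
(7, 37, 37)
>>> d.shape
(7, 7, 3, 37)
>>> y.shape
(37, 7, 11, 37)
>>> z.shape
(11, 3, 5, 7)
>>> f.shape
(7, 7, 3, 7)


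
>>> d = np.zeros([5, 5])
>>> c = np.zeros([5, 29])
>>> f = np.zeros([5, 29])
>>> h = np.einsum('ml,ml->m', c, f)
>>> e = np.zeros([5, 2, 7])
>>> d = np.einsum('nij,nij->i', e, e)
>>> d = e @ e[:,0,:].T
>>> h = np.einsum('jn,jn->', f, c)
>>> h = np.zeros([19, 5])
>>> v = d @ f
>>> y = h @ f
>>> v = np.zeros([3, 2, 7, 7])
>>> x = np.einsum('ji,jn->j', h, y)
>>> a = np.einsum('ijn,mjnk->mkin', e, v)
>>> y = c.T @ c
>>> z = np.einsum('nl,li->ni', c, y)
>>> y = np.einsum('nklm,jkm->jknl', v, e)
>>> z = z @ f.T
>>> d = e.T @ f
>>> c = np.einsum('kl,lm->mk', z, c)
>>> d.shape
(7, 2, 29)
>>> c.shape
(29, 5)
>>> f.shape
(5, 29)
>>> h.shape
(19, 5)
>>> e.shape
(5, 2, 7)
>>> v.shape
(3, 2, 7, 7)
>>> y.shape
(5, 2, 3, 7)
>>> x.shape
(19,)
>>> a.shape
(3, 7, 5, 7)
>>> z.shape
(5, 5)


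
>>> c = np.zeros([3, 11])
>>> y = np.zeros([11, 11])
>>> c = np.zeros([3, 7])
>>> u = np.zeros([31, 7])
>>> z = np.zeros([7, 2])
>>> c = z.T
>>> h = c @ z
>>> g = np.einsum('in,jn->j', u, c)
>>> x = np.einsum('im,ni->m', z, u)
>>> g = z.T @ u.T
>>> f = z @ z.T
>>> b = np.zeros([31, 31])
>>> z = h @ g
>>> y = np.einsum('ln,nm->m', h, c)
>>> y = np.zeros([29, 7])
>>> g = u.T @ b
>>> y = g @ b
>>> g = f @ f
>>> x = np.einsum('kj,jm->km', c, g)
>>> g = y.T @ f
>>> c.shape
(2, 7)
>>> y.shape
(7, 31)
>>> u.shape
(31, 7)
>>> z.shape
(2, 31)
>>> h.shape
(2, 2)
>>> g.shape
(31, 7)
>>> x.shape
(2, 7)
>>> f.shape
(7, 7)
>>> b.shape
(31, 31)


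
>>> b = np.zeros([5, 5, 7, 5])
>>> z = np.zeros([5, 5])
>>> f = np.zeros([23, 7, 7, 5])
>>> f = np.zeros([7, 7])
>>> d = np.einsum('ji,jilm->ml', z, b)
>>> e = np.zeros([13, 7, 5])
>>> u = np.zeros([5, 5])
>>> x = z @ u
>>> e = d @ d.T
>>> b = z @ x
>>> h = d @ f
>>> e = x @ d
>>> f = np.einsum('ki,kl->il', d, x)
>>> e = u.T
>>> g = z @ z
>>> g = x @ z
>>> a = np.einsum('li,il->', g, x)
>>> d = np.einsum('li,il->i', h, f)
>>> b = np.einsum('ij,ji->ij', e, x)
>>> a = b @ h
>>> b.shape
(5, 5)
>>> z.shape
(5, 5)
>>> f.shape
(7, 5)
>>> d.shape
(7,)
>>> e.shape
(5, 5)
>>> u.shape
(5, 5)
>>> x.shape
(5, 5)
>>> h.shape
(5, 7)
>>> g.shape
(5, 5)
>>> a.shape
(5, 7)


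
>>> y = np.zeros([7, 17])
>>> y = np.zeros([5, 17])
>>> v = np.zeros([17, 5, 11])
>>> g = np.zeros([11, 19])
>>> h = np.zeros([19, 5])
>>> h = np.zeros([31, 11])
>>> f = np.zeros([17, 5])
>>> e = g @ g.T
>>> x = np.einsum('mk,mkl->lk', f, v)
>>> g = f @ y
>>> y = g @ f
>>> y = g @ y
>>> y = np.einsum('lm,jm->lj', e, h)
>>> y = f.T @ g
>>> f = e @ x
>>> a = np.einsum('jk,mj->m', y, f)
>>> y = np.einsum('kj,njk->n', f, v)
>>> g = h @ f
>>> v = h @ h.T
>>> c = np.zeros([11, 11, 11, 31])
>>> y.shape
(17,)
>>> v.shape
(31, 31)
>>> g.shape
(31, 5)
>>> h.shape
(31, 11)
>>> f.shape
(11, 5)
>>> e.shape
(11, 11)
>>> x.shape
(11, 5)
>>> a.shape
(11,)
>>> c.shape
(11, 11, 11, 31)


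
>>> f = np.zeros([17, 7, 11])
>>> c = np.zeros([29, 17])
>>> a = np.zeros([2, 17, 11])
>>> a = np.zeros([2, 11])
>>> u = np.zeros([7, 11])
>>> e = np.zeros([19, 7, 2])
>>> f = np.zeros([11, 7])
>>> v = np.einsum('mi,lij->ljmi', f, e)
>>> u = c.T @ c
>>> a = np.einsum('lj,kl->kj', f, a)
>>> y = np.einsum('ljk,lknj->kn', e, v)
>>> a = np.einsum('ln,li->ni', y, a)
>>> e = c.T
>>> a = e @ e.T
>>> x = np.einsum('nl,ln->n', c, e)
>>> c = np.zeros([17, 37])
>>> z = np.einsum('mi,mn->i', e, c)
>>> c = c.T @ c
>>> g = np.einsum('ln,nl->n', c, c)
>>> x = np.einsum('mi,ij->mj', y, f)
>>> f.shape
(11, 7)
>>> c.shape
(37, 37)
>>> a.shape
(17, 17)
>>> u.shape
(17, 17)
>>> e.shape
(17, 29)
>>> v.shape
(19, 2, 11, 7)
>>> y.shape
(2, 11)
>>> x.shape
(2, 7)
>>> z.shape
(29,)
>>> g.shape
(37,)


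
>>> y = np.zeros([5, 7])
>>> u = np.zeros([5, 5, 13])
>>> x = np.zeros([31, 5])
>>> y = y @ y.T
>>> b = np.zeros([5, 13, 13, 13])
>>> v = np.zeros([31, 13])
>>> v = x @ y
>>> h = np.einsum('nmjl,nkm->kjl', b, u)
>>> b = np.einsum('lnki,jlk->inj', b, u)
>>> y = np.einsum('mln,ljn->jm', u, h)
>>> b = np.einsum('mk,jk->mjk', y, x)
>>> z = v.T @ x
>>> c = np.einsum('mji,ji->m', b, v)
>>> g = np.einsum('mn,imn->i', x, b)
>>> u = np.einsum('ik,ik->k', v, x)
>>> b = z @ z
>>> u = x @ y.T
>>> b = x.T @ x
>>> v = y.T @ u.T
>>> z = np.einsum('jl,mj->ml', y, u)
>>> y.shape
(13, 5)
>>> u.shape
(31, 13)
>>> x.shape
(31, 5)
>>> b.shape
(5, 5)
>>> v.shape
(5, 31)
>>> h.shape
(5, 13, 13)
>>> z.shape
(31, 5)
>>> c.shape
(13,)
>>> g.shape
(13,)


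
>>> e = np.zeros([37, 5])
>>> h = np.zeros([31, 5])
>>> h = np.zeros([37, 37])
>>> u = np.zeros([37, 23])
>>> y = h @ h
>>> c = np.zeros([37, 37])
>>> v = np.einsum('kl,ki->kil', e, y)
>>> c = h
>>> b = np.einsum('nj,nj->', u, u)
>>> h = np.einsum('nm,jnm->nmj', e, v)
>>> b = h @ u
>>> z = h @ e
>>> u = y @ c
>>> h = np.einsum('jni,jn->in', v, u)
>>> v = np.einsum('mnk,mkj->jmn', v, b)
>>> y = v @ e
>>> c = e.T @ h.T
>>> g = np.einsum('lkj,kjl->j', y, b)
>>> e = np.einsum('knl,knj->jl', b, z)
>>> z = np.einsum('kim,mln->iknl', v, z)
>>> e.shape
(5, 23)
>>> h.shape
(5, 37)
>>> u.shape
(37, 37)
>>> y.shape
(23, 37, 5)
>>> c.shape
(5, 5)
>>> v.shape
(23, 37, 37)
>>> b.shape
(37, 5, 23)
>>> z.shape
(37, 23, 5, 5)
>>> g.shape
(5,)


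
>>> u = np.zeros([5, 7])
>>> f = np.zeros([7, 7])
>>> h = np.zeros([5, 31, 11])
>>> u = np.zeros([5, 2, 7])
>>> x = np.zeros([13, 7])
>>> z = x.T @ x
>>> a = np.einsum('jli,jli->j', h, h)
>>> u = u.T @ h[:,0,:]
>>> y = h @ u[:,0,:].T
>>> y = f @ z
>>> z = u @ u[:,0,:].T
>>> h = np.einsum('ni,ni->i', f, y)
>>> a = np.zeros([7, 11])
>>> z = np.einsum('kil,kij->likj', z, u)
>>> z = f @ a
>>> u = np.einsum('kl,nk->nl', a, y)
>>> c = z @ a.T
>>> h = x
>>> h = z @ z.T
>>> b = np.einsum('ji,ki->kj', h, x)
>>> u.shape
(7, 11)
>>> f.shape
(7, 7)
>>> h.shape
(7, 7)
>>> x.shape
(13, 7)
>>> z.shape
(7, 11)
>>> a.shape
(7, 11)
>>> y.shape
(7, 7)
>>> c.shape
(7, 7)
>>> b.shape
(13, 7)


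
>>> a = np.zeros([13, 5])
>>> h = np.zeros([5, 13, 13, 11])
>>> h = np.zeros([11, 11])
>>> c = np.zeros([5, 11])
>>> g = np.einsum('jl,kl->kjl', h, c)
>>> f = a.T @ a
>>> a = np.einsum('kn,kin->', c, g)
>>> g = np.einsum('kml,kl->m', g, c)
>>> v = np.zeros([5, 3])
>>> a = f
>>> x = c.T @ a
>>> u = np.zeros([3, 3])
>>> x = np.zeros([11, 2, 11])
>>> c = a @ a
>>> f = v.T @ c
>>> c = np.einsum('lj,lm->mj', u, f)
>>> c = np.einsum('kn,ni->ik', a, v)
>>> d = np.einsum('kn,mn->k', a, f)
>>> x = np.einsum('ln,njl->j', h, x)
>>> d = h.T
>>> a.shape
(5, 5)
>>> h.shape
(11, 11)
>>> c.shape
(3, 5)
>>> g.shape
(11,)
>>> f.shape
(3, 5)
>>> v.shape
(5, 3)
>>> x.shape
(2,)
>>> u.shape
(3, 3)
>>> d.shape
(11, 11)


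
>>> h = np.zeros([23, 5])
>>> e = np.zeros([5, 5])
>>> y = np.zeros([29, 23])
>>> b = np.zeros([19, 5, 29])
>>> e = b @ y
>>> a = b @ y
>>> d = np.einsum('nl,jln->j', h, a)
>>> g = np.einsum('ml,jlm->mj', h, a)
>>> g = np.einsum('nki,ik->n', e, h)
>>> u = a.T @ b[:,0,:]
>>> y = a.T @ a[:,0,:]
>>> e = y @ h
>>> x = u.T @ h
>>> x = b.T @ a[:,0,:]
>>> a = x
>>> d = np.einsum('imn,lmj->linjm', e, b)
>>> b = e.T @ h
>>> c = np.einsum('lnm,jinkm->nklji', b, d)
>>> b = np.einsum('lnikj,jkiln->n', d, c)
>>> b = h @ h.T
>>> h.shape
(23, 5)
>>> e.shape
(23, 5, 5)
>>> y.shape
(23, 5, 23)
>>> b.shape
(23, 23)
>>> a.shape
(29, 5, 23)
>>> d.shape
(19, 23, 5, 29, 5)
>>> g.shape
(19,)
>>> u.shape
(23, 5, 29)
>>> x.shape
(29, 5, 23)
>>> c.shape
(5, 29, 5, 19, 23)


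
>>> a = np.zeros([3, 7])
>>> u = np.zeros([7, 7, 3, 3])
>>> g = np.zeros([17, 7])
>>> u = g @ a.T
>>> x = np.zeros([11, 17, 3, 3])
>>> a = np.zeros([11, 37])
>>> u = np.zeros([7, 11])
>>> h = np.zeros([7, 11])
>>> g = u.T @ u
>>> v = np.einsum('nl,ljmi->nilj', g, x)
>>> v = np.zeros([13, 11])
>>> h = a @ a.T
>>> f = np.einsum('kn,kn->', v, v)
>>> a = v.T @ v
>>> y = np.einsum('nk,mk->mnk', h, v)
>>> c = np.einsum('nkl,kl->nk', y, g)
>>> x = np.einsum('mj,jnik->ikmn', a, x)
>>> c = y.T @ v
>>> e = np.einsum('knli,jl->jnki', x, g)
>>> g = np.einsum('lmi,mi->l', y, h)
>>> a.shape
(11, 11)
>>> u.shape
(7, 11)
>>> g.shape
(13,)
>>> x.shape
(3, 3, 11, 17)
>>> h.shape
(11, 11)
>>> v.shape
(13, 11)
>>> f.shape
()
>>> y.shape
(13, 11, 11)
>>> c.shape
(11, 11, 11)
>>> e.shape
(11, 3, 3, 17)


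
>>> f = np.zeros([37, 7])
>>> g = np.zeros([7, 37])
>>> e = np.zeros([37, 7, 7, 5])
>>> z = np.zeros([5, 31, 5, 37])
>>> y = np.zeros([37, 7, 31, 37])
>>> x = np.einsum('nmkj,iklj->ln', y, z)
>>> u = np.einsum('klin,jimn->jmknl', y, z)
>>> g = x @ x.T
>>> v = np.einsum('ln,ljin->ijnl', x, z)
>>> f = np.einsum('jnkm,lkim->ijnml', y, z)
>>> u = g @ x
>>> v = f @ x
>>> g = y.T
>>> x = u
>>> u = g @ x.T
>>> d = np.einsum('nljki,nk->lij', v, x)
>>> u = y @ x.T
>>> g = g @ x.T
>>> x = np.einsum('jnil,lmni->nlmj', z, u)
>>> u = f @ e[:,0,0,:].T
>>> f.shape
(5, 37, 7, 37, 5)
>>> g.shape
(37, 31, 7, 5)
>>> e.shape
(37, 7, 7, 5)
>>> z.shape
(5, 31, 5, 37)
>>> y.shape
(37, 7, 31, 37)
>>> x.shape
(31, 37, 7, 5)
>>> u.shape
(5, 37, 7, 37, 37)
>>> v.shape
(5, 37, 7, 37, 37)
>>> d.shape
(37, 37, 7)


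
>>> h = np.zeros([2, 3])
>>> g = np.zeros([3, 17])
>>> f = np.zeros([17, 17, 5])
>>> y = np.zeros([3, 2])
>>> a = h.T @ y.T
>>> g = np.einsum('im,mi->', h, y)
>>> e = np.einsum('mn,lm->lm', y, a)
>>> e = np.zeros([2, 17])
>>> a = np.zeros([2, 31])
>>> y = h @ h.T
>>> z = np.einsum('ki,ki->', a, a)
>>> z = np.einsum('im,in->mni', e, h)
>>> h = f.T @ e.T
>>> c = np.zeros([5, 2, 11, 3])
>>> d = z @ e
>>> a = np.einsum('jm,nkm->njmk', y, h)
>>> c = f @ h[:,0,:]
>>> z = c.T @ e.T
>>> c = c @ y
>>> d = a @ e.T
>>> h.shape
(5, 17, 2)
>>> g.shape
()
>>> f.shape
(17, 17, 5)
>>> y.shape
(2, 2)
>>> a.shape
(5, 2, 2, 17)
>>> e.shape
(2, 17)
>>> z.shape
(2, 17, 2)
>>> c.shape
(17, 17, 2)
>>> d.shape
(5, 2, 2, 2)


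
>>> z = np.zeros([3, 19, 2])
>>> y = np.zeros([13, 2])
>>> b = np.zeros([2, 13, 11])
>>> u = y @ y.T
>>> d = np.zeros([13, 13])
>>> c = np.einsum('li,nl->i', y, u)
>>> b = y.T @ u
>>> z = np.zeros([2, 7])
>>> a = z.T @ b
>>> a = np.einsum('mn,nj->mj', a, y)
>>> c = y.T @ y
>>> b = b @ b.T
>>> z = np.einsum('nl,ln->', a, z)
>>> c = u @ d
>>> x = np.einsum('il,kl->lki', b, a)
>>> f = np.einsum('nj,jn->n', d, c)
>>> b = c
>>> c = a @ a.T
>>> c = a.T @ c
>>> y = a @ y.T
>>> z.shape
()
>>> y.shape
(7, 13)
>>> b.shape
(13, 13)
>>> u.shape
(13, 13)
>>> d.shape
(13, 13)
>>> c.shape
(2, 7)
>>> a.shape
(7, 2)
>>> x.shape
(2, 7, 2)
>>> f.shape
(13,)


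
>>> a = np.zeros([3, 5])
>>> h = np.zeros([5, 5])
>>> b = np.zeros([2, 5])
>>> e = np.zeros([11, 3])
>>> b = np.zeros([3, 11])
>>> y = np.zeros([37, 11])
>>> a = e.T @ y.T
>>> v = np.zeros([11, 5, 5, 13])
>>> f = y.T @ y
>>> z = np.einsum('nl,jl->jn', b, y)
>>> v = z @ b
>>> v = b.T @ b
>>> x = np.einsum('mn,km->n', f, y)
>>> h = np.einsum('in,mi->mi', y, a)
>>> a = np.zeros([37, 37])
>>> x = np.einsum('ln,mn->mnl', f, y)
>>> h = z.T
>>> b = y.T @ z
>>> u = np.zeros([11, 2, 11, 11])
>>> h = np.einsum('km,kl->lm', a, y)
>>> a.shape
(37, 37)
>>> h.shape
(11, 37)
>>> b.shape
(11, 3)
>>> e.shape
(11, 3)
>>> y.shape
(37, 11)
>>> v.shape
(11, 11)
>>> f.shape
(11, 11)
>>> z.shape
(37, 3)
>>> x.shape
(37, 11, 11)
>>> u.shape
(11, 2, 11, 11)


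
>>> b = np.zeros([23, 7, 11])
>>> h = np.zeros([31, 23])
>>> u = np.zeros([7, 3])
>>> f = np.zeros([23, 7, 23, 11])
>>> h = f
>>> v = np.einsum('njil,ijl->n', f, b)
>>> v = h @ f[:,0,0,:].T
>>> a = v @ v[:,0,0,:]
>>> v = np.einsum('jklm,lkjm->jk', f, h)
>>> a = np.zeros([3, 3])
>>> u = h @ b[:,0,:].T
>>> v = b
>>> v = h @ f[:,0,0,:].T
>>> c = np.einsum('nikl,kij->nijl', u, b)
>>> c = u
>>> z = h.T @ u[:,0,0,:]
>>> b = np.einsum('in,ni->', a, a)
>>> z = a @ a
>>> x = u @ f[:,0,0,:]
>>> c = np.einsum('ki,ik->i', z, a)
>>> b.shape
()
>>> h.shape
(23, 7, 23, 11)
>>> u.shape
(23, 7, 23, 23)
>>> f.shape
(23, 7, 23, 11)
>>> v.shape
(23, 7, 23, 23)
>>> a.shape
(3, 3)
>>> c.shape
(3,)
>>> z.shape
(3, 3)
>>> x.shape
(23, 7, 23, 11)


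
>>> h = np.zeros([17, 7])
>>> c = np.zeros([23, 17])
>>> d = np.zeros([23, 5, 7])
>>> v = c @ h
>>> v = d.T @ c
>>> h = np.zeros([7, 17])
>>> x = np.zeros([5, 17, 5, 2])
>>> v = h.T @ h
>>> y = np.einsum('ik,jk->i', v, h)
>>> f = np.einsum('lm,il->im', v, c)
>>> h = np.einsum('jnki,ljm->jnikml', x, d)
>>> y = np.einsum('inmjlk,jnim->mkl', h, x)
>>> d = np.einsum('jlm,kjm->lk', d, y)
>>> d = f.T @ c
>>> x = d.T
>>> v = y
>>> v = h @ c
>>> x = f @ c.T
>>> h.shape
(5, 17, 2, 5, 7, 23)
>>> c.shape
(23, 17)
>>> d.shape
(17, 17)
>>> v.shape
(5, 17, 2, 5, 7, 17)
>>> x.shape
(23, 23)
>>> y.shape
(2, 23, 7)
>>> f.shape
(23, 17)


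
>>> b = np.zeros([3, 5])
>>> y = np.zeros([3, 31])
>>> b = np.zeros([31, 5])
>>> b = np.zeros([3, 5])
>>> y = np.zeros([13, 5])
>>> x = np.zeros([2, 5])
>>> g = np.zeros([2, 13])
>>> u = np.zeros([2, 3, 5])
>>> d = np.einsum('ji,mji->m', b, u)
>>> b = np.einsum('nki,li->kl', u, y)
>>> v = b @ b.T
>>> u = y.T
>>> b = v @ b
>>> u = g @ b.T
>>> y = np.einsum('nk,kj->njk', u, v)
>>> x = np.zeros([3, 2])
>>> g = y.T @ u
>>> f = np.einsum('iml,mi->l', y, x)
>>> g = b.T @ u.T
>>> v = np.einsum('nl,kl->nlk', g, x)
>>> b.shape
(3, 13)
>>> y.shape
(2, 3, 3)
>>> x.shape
(3, 2)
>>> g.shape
(13, 2)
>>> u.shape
(2, 3)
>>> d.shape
(2,)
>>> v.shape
(13, 2, 3)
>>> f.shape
(3,)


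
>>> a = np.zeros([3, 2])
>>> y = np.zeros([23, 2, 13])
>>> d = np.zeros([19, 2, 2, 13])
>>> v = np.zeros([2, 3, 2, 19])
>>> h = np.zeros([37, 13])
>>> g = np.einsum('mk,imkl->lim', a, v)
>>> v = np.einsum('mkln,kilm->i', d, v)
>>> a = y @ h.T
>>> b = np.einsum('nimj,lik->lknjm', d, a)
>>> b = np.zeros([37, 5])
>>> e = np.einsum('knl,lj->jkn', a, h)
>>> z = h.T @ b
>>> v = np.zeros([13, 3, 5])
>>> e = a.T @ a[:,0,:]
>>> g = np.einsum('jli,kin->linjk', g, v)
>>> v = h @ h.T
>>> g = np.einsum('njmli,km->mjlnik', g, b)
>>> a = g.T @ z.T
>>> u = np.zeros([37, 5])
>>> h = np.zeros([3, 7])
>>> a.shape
(37, 13, 2, 19, 3, 13)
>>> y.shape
(23, 2, 13)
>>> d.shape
(19, 2, 2, 13)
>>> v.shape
(37, 37)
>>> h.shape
(3, 7)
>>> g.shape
(5, 3, 19, 2, 13, 37)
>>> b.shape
(37, 5)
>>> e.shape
(37, 2, 37)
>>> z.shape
(13, 5)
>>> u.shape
(37, 5)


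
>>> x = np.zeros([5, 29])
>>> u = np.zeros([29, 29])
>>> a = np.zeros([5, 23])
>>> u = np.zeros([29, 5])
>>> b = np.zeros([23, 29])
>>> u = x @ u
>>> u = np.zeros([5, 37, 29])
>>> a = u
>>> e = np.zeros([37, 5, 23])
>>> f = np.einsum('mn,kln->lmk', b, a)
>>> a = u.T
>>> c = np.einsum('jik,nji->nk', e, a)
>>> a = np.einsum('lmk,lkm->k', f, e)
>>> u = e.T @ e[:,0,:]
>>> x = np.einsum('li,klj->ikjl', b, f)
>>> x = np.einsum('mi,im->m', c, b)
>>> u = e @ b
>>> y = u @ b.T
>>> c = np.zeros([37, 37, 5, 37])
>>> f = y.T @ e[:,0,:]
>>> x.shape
(29,)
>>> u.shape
(37, 5, 29)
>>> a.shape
(5,)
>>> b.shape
(23, 29)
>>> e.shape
(37, 5, 23)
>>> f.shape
(23, 5, 23)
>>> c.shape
(37, 37, 5, 37)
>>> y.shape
(37, 5, 23)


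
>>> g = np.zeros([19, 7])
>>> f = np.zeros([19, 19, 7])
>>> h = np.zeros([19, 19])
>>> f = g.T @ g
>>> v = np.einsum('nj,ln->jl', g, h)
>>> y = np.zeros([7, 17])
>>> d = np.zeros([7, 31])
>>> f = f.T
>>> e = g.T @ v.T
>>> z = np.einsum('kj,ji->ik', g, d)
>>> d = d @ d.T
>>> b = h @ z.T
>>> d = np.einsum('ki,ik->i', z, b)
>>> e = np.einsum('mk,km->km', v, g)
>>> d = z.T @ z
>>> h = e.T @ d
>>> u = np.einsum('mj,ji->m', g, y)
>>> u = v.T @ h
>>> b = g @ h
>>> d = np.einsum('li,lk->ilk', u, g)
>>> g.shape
(19, 7)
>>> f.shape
(7, 7)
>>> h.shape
(7, 19)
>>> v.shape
(7, 19)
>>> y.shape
(7, 17)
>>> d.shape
(19, 19, 7)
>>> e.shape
(19, 7)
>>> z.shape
(31, 19)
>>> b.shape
(19, 19)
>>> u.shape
(19, 19)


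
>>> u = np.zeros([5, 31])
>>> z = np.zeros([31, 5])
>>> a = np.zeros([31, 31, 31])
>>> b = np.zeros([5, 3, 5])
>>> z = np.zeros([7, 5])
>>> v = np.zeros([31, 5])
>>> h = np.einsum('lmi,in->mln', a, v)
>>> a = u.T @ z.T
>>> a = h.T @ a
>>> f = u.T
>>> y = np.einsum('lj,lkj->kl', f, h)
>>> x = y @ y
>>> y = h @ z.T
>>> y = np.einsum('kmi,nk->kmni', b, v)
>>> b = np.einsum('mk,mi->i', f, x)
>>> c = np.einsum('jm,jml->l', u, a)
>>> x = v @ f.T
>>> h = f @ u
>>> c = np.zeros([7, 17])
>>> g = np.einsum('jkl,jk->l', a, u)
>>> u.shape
(5, 31)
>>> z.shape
(7, 5)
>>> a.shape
(5, 31, 7)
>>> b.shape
(31,)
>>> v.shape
(31, 5)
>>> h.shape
(31, 31)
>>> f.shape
(31, 5)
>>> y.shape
(5, 3, 31, 5)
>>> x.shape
(31, 31)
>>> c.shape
(7, 17)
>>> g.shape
(7,)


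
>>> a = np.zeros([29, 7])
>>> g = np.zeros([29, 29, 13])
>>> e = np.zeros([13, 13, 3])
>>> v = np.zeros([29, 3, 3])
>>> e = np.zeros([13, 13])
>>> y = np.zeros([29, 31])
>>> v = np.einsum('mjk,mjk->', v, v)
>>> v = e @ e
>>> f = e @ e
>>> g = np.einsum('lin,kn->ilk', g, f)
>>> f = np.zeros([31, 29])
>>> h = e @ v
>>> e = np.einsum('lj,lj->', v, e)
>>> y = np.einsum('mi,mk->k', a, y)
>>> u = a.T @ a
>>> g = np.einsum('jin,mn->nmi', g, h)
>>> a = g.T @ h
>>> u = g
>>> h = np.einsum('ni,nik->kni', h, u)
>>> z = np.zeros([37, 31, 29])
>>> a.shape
(29, 13, 13)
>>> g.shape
(13, 13, 29)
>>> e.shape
()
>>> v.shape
(13, 13)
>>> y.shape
(31,)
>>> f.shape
(31, 29)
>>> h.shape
(29, 13, 13)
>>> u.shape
(13, 13, 29)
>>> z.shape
(37, 31, 29)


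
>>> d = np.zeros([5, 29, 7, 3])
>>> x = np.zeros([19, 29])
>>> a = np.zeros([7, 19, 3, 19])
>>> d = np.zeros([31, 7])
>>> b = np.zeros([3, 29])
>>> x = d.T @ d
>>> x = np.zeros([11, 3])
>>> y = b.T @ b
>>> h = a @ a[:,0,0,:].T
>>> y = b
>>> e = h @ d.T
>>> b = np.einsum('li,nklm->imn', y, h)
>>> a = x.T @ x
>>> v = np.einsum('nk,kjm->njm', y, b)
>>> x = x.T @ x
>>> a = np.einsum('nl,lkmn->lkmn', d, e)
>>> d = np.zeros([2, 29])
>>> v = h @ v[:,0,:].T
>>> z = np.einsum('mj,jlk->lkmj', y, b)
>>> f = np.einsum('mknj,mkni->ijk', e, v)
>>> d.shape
(2, 29)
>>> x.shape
(3, 3)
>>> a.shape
(7, 19, 3, 31)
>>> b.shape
(29, 7, 7)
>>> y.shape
(3, 29)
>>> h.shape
(7, 19, 3, 7)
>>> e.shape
(7, 19, 3, 31)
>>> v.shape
(7, 19, 3, 3)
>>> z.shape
(7, 7, 3, 29)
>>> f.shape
(3, 31, 19)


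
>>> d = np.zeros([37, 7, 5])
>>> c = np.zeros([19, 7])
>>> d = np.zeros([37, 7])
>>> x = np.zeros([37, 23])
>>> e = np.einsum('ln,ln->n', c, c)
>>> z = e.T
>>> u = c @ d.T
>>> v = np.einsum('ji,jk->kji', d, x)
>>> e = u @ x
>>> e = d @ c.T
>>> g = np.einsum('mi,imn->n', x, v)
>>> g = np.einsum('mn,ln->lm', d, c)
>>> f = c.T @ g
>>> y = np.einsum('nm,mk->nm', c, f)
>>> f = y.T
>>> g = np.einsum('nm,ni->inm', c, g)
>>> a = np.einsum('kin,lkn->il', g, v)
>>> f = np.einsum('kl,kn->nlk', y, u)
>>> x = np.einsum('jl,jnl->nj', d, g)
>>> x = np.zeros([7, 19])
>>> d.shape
(37, 7)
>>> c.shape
(19, 7)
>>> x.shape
(7, 19)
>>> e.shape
(37, 19)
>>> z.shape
(7,)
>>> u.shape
(19, 37)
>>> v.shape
(23, 37, 7)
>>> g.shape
(37, 19, 7)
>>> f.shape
(37, 7, 19)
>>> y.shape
(19, 7)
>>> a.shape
(19, 23)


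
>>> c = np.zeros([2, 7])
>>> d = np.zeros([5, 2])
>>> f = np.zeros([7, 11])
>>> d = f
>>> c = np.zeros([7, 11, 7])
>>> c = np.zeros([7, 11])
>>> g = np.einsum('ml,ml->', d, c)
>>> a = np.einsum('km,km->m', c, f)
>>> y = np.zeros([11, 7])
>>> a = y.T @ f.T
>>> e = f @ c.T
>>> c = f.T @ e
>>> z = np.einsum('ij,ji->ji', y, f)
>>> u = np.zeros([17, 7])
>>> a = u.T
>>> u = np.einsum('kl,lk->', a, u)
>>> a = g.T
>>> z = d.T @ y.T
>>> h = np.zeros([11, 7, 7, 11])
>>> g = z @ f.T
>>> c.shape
(11, 7)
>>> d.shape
(7, 11)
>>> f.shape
(7, 11)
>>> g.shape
(11, 7)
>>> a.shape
()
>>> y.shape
(11, 7)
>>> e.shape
(7, 7)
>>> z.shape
(11, 11)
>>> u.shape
()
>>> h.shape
(11, 7, 7, 11)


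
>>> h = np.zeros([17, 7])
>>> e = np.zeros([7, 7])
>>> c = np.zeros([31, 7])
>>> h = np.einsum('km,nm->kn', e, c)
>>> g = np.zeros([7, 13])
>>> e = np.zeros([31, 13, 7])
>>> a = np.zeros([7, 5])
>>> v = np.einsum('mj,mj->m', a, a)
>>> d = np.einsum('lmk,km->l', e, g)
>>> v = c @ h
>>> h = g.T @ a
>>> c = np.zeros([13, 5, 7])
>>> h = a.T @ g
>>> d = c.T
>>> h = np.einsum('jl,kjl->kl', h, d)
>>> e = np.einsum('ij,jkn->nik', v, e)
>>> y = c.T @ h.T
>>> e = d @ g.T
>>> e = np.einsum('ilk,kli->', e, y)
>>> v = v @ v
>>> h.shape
(7, 13)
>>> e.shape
()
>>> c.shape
(13, 5, 7)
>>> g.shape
(7, 13)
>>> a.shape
(7, 5)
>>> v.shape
(31, 31)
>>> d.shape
(7, 5, 13)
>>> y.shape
(7, 5, 7)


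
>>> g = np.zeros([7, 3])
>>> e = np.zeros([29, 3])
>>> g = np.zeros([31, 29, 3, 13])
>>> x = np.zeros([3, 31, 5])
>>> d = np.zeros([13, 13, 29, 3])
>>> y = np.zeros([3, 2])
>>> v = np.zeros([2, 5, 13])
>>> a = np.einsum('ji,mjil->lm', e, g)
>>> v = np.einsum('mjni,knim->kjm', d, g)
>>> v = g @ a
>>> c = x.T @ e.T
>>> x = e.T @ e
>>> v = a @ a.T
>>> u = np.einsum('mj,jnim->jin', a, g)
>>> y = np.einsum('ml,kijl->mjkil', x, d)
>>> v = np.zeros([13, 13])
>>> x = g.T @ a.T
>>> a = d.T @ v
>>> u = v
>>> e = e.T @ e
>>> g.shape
(31, 29, 3, 13)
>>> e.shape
(3, 3)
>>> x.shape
(13, 3, 29, 13)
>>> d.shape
(13, 13, 29, 3)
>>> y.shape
(3, 29, 13, 13, 3)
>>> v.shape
(13, 13)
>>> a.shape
(3, 29, 13, 13)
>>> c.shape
(5, 31, 29)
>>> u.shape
(13, 13)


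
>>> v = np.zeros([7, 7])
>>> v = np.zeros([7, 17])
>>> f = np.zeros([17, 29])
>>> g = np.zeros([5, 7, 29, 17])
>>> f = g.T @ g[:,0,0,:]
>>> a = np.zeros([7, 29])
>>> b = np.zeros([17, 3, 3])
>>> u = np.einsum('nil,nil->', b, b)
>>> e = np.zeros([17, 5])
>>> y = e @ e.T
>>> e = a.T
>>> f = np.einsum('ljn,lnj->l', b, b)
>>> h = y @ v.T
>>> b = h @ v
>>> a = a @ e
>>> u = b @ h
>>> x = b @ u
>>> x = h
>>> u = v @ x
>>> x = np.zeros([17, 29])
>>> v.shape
(7, 17)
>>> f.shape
(17,)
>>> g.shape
(5, 7, 29, 17)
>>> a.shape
(7, 7)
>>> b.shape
(17, 17)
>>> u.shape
(7, 7)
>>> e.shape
(29, 7)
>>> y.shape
(17, 17)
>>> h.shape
(17, 7)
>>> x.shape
(17, 29)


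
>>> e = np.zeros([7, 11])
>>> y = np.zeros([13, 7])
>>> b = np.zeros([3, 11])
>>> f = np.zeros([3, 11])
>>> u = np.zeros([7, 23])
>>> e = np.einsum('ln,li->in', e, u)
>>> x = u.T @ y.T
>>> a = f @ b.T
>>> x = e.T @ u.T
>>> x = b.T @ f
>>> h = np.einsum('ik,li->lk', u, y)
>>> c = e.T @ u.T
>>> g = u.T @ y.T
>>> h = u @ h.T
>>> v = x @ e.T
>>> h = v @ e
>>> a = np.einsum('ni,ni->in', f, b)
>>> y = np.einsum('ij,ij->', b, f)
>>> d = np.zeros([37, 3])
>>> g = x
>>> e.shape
(23, 11)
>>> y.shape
()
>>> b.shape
(3, 11)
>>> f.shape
(3, 11)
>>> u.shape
(7, 23)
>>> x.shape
(11, 11)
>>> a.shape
(11, 3)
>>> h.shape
(11, 11)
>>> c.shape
(11, 7)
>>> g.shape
(11, 11)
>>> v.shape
(11, 23)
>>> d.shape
(37, 3)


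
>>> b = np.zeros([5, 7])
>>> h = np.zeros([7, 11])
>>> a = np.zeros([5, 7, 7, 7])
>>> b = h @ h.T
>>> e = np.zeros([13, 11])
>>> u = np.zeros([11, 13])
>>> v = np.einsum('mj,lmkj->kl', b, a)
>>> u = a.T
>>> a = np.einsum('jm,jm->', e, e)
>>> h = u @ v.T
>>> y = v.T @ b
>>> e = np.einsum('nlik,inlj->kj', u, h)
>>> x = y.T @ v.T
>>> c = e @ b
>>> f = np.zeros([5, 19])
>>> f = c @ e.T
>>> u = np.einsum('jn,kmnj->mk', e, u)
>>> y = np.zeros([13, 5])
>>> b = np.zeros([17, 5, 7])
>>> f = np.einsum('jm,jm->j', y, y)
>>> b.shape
(17, 5, 7)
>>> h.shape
(7, 7, 7, 7)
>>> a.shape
()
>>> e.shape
(5, 7)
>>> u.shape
(7, 7)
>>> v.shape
(7, 5)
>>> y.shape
(13, 5)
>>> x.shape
(7, 7)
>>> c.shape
(5, 7)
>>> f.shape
(13,)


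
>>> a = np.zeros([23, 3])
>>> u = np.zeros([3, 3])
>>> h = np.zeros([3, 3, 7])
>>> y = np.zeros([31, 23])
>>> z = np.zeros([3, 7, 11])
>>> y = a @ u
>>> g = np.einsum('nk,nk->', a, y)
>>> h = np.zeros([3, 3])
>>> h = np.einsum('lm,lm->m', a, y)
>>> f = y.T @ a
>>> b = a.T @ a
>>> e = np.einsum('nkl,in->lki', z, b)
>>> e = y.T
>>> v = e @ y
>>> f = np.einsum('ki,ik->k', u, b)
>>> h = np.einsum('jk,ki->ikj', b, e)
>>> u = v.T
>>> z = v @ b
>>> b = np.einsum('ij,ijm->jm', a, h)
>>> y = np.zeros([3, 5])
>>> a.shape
(23, 3)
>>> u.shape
(3, 3)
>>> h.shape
(23, 3, 3)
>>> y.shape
(3, 5)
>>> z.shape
(3, 3)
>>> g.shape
()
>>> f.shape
(3,)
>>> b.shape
(3, 3)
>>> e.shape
(3, 23)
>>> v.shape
(3, 3)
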